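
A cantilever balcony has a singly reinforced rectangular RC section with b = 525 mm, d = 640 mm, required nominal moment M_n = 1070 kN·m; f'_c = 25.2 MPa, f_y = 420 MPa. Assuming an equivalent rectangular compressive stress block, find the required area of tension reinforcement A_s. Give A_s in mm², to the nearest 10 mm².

A_s ≈ 4600 mm²

With M_n = 0.85 f'_c a b (d − a/2), solve the quadratic for a:
a = d − √(d² − 2M_n/(0.85 f'_c b)) = 640 − √(640² − 2 × 1070×10⁶/(0.85 × 25.2 × 525)) = 171.70 mm.
A_s = 0.85 f'_c a b / f_y = 0.85 × 25.2 × 171.70 × 525 / 420 = 4597.3 mm².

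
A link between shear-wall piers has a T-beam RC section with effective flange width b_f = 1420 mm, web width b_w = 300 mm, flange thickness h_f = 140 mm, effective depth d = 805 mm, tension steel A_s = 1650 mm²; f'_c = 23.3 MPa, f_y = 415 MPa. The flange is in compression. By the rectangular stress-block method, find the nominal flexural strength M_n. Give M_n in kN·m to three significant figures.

Tension: T = A_s f_y = 1650 × 415 = 684750 N.
Try a within the flange: a = T/(0.85 f'_c b_f) = 684750/(0.85 × 23.3 × 1420) = 24.35 mm.
Since a = 24.35 ≤ h_f = 140 mm, the stress block lies entirely in the flange; analyse as a rectangular beam of width b_f.
M_n = T(d − a/2) = 684750 × (805 − 12.175) = 542.89 × 10⁶ N·mm.
M_n = 542.89 kN·m.

M_n ≈ 543 kN·m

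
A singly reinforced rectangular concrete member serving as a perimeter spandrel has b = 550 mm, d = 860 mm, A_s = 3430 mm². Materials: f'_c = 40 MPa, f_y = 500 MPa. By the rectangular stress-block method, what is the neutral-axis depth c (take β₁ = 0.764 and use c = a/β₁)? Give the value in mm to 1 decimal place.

T = A_s f_y = 3430 × 500 = 1715000 N = 1715 kN.
Setting C = 0.85 f'_c a b equal to T: a = 1715000/(0.85 × 40 × 550) = 91.711 mm.
With β₁ = 0.764, c = a/β₁ = 91.711/0.764 = 120.0 mm.

c ≈ 120.0 mm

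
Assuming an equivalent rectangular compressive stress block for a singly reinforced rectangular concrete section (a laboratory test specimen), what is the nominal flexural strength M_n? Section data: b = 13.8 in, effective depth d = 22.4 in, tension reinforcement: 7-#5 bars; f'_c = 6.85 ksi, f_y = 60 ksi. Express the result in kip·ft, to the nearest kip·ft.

A_s = 7 × 0.31 = 2.17 in².
T = A_s f_y = 2.17 × 60 = 130.2 kips.
a = T/(0.85 f'_c b) = 130.2/(0.85 × 6.85 × 13.8) = 1.620 in.
M_n = T(d − a/2) = 130.2 × (22.4 − 0.81) = 2811.0 kip·in = 2811.0/12 = 234.25 kip·ft.

M_n ≈ 234 kip·ft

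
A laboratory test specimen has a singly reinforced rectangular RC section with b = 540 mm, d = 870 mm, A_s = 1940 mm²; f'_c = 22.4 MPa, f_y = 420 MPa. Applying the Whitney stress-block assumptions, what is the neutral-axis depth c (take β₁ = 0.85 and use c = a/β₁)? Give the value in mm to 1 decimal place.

T = A_s f_y = 1940 × 420 = 814800 N = 814.8 kN.
Setting C = 0.85 f'_c a b equal to T: a = 814800/(0.85 × 22.4 × 540) = 79.248 mm.
With β₁ = 0.85, c = a/β₁ = 79.248/0.85 = 93.2 mm.

c ≈ 93.2 mm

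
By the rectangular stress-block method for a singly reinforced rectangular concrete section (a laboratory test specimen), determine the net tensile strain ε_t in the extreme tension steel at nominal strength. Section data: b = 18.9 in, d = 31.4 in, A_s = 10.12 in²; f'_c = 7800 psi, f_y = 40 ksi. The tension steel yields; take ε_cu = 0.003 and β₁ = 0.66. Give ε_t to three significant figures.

ε_t ≈ 0.0162

a = A_s f_y/(0.85 f'_c b) = 3.230 in.
β₁ = 0.66, so c = a/β₁ = 3.230/0.66 = 4.894 in.
From the linear strain diagram with ε_cu = 0.003: ε_t = 0.003 (d − c)/c = 0.003 × (31.4 − 4.894)/4.894 = 0.0162.
Since ε_t ≥ 0.005, the section is tension-controlled.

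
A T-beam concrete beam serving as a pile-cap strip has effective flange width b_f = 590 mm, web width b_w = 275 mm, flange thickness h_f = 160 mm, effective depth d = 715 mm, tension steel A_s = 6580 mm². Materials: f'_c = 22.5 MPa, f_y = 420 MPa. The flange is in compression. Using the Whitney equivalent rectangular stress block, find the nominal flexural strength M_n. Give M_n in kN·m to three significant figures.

M_n ≈ 1590 kN·m

Tension: T = A_s f_y = 6580 × 420 = 2763600 N.
Try a within the flange: a = T/(0.85 f'_c b_f) = 2763600/(0.85 × 22.5 × 590) = 244.92 mm.
a = 244.92 > h_f = 160 mm: the block extends into the web. Split into flange-overhang and web parts.
C_f = 0.85 f'_c (b_f − b_w) h_f = 0.85 × 22.5 × (590 − 275) × 160 = 963900 N.
Remaining web compression depth: a_w = (T − C_f)/(0.85 f'_c b_w) = (2763600 − 963900)/(0.85 × 22.5 × 275) = 342.19 mm.
M_n = C_f(d − h_f/2) + (T − C_f)(d − a_w/2) = 963900 × (715 − 80) + 1799700 × (715 − 171.095) = 612.08 + 978.87 = 1590.95 × 10⁶ N·mm.
M_n = 1590.95 kN·m.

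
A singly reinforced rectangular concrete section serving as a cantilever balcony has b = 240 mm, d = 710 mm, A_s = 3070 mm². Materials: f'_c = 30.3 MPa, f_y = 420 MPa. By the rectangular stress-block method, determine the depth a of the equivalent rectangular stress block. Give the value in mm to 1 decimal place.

a ≈ 208.6 mm

T = A_s f_y = 3070 × 420 = 1289400 N = 1289.4 kN.
Setting C = 0.85 f'_c a b equal to T: a = 1289400/(0.85 × 30.3 × 240) = 208.6 mm.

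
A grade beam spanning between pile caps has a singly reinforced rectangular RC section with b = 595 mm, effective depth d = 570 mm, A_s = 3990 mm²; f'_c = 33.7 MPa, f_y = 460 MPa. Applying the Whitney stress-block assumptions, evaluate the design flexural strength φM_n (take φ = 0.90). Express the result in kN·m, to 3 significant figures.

T = A_s f_y = 3990 × 460 = 1835400 N = 1835.4 kN.
From C = T: a = T/(0.85 f'_c b) = 1835400/(0.85 × 33.7 × 595) = 107.69 mm.
M_n = T(d − a/2) = 1835.4 kN × (570 − 53.845) mm = 947.35 kN·m.
φM_n = 0.90 × 947.35 = 852.62 kN·m.

φM_n ≈ 853 kN·m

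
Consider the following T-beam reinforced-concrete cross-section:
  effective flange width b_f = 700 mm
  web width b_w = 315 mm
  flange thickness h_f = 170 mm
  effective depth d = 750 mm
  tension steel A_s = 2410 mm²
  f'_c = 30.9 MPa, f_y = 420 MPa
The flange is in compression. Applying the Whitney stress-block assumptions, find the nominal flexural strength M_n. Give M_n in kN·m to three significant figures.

M_n ≈ 731 kN·m

Tension: T = A_s f_y = 2410 × 420 = 1012200 N.
Try a within the flange: a = T/(0.85 f'_c b_f) = 1012200/(0.85 × 30.9 × 700) = 55.05 mm.
Since a = 55.05 ≤ h_f = 170 mm, the stress block lies entirely in the flange; analyse as a rectangular beam of width b_f.
M_n = T(d − a/2) = 1012200 × (750 − 27.525) = 731.29 × 10⁶ N·mm.
M_n = 731.29 kN·m.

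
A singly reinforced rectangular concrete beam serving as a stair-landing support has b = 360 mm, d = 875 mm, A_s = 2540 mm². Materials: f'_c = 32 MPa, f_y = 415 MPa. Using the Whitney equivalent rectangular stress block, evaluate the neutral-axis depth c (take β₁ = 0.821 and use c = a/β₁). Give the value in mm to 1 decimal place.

T = A_s f_y = 2540 × 415 = 1054100 N = 1054.1 kN.
Setting C = 0.85 f'_c a b equal to T: a = 1054100/(0.85 × 32 × 360) = 107.649 mm.
With β₁ = 0.821, c = a/β₁ = 107.649/0.821 = 131.1 mm.

c ≈ 131.1 mm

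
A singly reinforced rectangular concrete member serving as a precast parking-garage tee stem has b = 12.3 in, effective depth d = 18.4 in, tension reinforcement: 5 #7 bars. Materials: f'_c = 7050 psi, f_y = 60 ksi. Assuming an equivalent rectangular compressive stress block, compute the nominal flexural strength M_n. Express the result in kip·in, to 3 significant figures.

M_n ≈ 3090 kip·in

A_s = 5 × 0.6 = 3 in².
T = A_s f_y = 3 × 60 = 180 kips.
a = T/(0.85 f'_c b) = 180/(0.85 × 7.05 × 12.3) = 2.442 in.
M_n = T(d − a/2) = 180 × (18.4 − 1.221) = 3092.2 kip·in.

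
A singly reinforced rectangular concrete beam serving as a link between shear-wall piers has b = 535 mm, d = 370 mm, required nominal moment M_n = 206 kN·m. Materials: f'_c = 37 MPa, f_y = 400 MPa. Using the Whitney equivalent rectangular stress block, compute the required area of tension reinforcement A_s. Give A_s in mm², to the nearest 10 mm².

A_s ≈ 1460 mm²

With M_n = 0.85 f'_c a b (d − a/2), solve the quadratic for a:
a = d − √(d² − 2M_n/(0.85 f'_c b)) = 370 − √(370² − 2 × 206×10⁶/(0.85 × 37 × 535)) = 34.72 mm.
A_s = 0.85 f'_c a b / f_y = 0.85 × 37 × 34.72 × 535 / 400 = 1460.5 mm².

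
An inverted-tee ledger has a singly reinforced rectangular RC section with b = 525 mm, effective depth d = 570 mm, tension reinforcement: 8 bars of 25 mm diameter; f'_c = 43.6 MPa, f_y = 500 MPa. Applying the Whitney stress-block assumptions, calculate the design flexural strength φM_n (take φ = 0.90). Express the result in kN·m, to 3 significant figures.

φM_n ≈ 918 kN·m

A_s = 8 × 491 = 3928 mm².
T = A_s f_y = 3928 × 500 = 1964000 N = 1964 kN.
From C = T: a = T/(0.85 f'_c b) = 1964000/(0.85 × 43.6 × 525) = 100.94 mm.
M_n = T(d − a/2) = 1964 kN × (570 − 50.47) mm = 1020.36 kN·m.
φM_n = 0.90 × 1020.36 = 918.32 kN·m.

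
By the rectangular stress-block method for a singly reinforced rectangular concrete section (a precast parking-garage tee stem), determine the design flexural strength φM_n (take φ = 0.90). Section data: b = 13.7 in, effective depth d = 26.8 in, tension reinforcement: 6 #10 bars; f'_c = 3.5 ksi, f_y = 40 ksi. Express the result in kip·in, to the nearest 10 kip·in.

φM_n ≈ 6330 kip·in

A_s = 6 × 1.27 = 7.62 in².
T = A_s f_y = 7.62 × 40 = 304.8 kips.
a = T/(0.85 f'_c b) = 304.8/(0.85 × 3.5 × 13.7) = 7.478 in.
M_n = T(d − a/2) = 304.8 × (26.8 − 3.739) = 7029.0 kip·in.
φM_n = 0.90 × 7029.0 = 6326.1 kip·in.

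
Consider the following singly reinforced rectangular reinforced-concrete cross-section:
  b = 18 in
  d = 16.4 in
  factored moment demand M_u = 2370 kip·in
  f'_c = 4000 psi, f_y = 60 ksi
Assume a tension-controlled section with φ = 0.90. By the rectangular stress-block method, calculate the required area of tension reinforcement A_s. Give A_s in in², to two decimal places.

M_n = M_u/φ = 2370/0.90 = 2633.33 kip·in.
From M_n = 0.85 f'_c a b (d − a/2):
a = d − √(d² − 2M_n/(0.85 f'_c b)) = 16.4 − √(16.4² − 2 × 2633.33/(0.85 × 4 × 18)) = 2.876 in.
A_s = 0.85 f'_c a b / f_y = 0.85 × 4 × 2.876 × 18 / 60 = 2.934 in².

A_s ≈ 2.93 in²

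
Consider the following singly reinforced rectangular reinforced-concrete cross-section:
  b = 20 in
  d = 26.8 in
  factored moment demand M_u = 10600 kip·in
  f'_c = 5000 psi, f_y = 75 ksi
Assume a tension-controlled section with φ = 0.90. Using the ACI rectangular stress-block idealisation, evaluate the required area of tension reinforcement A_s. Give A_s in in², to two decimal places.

M_n = M_u/φ = 10600/0.90 = 11777.8 kip·in.
From M_n = 0.85 f'_c a b (d − a/2):
a = d − √(d² − 2M_n/(0.85 f'_c b)) = 26.8 − √(26.8² − 2 × 11777.8/(0.85 × 5 × 20)) = 5.797 in.
A_s = 0.85 f'_c a b / f_y = 0.85 × 5 × 5.797 × 20 / 75 = 6.570 in².

A_s ≈ 6.57 in²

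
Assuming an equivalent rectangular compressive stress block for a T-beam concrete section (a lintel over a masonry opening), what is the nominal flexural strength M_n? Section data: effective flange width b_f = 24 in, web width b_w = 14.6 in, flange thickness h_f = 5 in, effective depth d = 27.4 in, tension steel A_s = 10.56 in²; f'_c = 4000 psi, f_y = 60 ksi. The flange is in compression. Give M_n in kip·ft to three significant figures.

M_n ≈ 1220 kip·ft

Tension: T = A_s f_y = 10.56 × 60 = 633.6 kips.
Try a within the flange: a = T/(0.85 f'_c b_f) = 633.6/(0.85 × 4 × 24) = 7.765 in.
a = 7.765 > h_f = 5 in: the block extends into the web. Split into flange-overhang and web parts.
C_f = 0.85 f'_c (b_f − b_w) h_f = 0.85 × 4 × (24 − 14.6) × 5 = 159.8 kips.
Remaining web compression depth: a_w = (T − C_f)/(0.85 f'_c b_w) = (633.6 − 159.8)/(0.85 × 4 × 14.6) = 9.545 in.
M_n = C_f(d − h_f/2) + (T − C_f)(d − a_w/2) = 159.8 × (27.4 − 2.5) + 473.8 × (27.4 − 4.7725) = 3979.0 + 10720.9 = 14699.9 kip·in.
M_n = 14699.9/12 = 1224.99 kip·ft.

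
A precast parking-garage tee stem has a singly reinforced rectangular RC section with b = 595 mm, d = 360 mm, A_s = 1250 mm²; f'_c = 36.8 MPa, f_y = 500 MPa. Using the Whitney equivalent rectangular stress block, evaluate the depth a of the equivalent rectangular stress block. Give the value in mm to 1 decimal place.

a ≈ 33.6 mm

T = A_s f_y = 1250 × 500 = 625000 N = 625 kN.
Setting C = 0.85 f'_c a b equal to T: a = 625000/(0.85 × 36.8 × 595) = 33.6 mm.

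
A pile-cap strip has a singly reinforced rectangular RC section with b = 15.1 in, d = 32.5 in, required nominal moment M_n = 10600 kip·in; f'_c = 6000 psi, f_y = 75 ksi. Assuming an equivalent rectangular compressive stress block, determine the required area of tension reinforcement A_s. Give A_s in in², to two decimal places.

A_s ≈ 4.68 in²

From M_n = 0.85 f'_c a b (d − a/2):
a = d − √(d² − 2M_n/(0.85 f'_c b)) = 32.5 − √(32.5² − 2 × 10600/(0.85 × 6 × 15.1)) = 4.554 in.
A_s = 0.85 f'_c a b / f_y = 0.85 × 6 × 4.554 × 15.1 / 75 = 4.676 in².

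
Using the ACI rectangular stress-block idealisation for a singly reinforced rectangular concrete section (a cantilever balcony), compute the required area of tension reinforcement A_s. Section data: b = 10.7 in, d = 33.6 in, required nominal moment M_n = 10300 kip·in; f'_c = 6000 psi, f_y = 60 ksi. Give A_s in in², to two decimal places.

A_s ≈ 5.63 in²

From M_n = 0.85 f'_c a b (d − a/2):
a = d − √(d² − 2M_n/(0.85 f'_c b)) = 33.6 − √(33.6² − 2 × 10300/(0.85 × 6 × 10.7)) = 6.187 in.
A_s = 0.85 f'_c a b / f_y = 0.85 × 6 × 6.187 × 10.7 / 60 = 5.627 in².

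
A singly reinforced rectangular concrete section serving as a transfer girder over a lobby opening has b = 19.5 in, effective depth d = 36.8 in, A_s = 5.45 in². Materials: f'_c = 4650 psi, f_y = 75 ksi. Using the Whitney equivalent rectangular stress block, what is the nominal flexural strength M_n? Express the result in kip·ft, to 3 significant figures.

T = A_s f_y = 5.45 × 75 = 408.75 kips.
a = T/(0.85 f'_c b) = 408.75/(0.85 × 4.65 × 19.5) = 5.303 in.
M_n = T(d − a/2) = 408.75 × (36.8 − 2.6515) = 13958.2 kip·in = 13958.2/12 = 1163.18 kip·ft.

M_n ≈ 1160 kip·ft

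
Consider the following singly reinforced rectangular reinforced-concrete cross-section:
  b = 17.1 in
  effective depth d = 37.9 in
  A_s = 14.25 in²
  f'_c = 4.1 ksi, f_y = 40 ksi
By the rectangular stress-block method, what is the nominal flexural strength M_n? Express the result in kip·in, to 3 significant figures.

M_n ≈ 18900 kip·in

T = A_s f_y = 14.25 × 40 = 570 kips.
a = T/(0.85 f'_c b) = 570/(0.85 × 4.1 × 17.1) = 9.565 in.
M_n = T(d − a/2) = 570 × (37.9 − 4.7825) = 18877.0 kip·in.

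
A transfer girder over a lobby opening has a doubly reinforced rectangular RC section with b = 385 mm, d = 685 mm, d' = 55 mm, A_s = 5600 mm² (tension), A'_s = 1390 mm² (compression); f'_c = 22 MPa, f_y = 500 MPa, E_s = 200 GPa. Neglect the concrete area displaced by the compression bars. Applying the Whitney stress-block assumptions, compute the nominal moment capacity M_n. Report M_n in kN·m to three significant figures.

Assume both tension and compression steel yield.
Net tension couple steel: A_s − A'_s = 4210 mm².
a = (A_s − A'_s) f_y / (0.85 f'_c b) = 2105000/(0.85 × 22 × 385) = 292.38 mm.
c = a/β₁ = 292.38/0.85 = 343.98 mm; ε'_s = 0.003(c − d')/c = 0.0025 ≥ f_y/E_s = 0.0025, so compression steel does yield.
M_n = (A_s − A'_s) f_y (d − a/2) + A'_s f_y (d − d') = [2105000 × (685 − 146.19) + 695000 × (685 − 55)] × 10⁻⁶ = 1134.20 + 437.85 = 1572.05 kN·m.

M_n ≈ 1570 kN·m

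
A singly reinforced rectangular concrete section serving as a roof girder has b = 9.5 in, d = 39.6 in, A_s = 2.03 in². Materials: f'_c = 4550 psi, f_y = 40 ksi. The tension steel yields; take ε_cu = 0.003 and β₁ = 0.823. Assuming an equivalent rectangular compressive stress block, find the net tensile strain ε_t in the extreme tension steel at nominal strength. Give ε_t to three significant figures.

a = A_s f_y/(0.85 f'_c b) = 2.210 in.
β₁ = 0.823, so c = a/β₁ = 2.210/0.823 = 2.685 in.
From the linear strain diagram with ε_cu = 0.003: ε_t = 0.003 (d − c)/c = 0.003 × (39.6 − 2.685)/2.685 = 0.0412.
Since ε_t ≥ 0.005, the section is tension-controlled.

ε_t ≈ 0.0412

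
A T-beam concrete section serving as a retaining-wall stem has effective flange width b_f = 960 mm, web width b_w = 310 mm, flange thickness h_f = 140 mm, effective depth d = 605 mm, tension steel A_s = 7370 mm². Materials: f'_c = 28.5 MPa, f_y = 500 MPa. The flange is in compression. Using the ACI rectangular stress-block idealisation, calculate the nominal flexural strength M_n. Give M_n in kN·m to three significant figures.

M_n ≈ 1930 kN·m

Tension: T = A_s f_y = 7370 × 500 = 3685000 N.
Try a within the flange: a = T/(0.85 f'_c b_f) = 3685000/(0.85 × 28.5 × 960) = 158.45 mm.
a = 158.45 > h_f = 140 mm: the block extends into the web. Split into flange-overhang and web parts.
C_f = 0.85 f'_c (b_f − b_w) h_f = 0.85 × 28.5 × (960 − 310) × 140 = 2204475 N.
Remaining web compression depth: a_w = (T − C_f)/(0.85 f'_c b_w) = (3685000 − 2204475)/(0.85 × 28.5 × 310) = 197.15 mm.
M_n = C_f(d − h_f/2) + (T − C_f)(d − a_w/2) = 2204475 × (605 − 70) + 1480525 × (605 − 98.575) = 1179.39 + 749.77 = 1929.16 × 10⁶ N·mm.
M_n = 1929.16 kN·m.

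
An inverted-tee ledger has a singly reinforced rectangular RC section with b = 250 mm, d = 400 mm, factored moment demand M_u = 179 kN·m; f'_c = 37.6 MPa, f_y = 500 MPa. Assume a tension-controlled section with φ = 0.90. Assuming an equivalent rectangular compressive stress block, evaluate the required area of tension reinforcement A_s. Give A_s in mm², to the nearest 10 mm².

A_s ≈ 1090 mm²

M_n = M_u/φ = 179/0.90 = 198.889 kN·m.
With M_n = 0.85 f'_c a b (d − a/2), solve the quadratic for a:
a = d − √(d² − 2M_n/(0.85 f'_c b)) = 400 − √(400² − 2 × 198.889×10⁶/(0.85 × 37.6 × 250)) = 68.01 mm.
A_s = 0.85 f'_c a b / f_y = 0.85 × 37.6 × 68.01 × 250 / 500 = 1086.8 mm².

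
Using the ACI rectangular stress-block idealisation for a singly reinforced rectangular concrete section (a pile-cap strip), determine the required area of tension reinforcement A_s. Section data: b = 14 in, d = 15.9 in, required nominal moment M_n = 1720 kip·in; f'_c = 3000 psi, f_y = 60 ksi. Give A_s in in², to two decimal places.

From M_n = 0.85 f'_c a b (d − a/2):
a = d − √(d² − 2M_n/(0.85 f'_c b)) = 15.9 − √(15.9² − 2 × 1720/(0.85 × 3 × 14)) = 3.392 in.
A_s = 0.85 f'_c a b / f_y = 0.85 × 3 × 3.392 × 14 / 60 = 2.018 in².

A_s ≈ 2.02 in²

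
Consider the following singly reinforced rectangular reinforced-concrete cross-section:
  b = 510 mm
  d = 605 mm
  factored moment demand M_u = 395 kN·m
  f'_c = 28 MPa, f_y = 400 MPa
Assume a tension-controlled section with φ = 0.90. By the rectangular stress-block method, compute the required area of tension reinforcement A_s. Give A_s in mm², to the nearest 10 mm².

M_n = M_u/φ = 395/0.90 = 438.889 kN·m.
With M_n = 0.85 f'_c a b (d − a/2), solve the quadratic for a:
a = d − √(d² − 2M_n/(0.85 f'_c b)) = 605 − √(605² − 2 × 438.889×10⁶/(0.85 × 28 × 510)) = 63.05 mm.
A_s = 0.85 f'_c a b / f_y = 0.85 × 28 × 63.05 × 510 / 400 = 1913.3 mm².

A_s ≈ 1910 mm²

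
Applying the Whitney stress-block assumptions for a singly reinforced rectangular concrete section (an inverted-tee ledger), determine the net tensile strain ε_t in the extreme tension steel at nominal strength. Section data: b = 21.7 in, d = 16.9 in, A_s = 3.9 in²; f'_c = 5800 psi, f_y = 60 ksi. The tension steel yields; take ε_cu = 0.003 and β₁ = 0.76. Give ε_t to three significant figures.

a = A_s f_y/(0.85 f'_c b) = 2.187 in.
β₁ = 0.76, so c = a/β₁ = 2.187/0.76 = 2.878 in.
From the linear strain diagram with ε_cu = 0.003: ε_t = 0.003 (d − c)/c = 0.003 × (16.9 − 2.878)/2.878 = 0.0146.
Since ε_t ≥ 0.005, the section is tension-controlled.

ε_t ≈ 0.0146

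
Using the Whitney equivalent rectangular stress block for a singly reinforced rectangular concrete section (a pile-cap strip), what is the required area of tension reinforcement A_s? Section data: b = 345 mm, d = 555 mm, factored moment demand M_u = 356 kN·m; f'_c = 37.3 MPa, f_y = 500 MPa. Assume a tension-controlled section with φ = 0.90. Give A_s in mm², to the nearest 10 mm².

M_n = M_u/φ = 356/0.90 = 395.556 kN·m.
With M_n = 0.85 f'_c a b (d − a/2), solve the quadratic for a:
a = d − √(d² − 2M_n/(0.85 f'_c b)) = 555 − √(555² − 2 × 395.556×10⁶/(0.85 × 37.3 × 345)) = 69.51 mm.
A_s = 0.85 f'_c a b / f_y = 0.85 × 37.3 × 69.51 × 345 / 500 = 1520.6 mm².

A_s ≈ 1520 mm²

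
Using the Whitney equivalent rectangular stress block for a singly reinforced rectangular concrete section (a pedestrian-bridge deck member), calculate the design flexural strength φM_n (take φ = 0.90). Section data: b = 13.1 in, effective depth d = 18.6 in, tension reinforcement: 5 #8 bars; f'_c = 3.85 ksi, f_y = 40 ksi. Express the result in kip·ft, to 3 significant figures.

φM_n ≈ 199 kip·ft

A_s = 5 × 0.79 = 3.95 in².
T = A_s f_y = 3.95 × 40 = 158 kips.
a = T/(0.85 f'_c b) = 158/(0.85 × 3.85 × 13.1) = 3.686 in.
M_n = T(d − a/2) = 158 × (18.6 − 1.843) = 2647.6 kip·in = 2647.6/12 = 220.63 kip·ft.
φM_n = 0.90 × 220.63 = 198.57 kip·ft.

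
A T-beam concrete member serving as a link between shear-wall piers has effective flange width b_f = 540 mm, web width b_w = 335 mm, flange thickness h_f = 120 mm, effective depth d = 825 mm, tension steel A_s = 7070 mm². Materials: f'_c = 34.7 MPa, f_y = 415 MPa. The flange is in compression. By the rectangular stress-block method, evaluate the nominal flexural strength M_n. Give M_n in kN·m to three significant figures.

Tension: T = A_s f_y = 7070 × 415 = 2934050 N.
Try a within the flange: a = T/(0.85 f'_c b_f) = 2934050/(0.85 × 34.7 × 540) = 184.22 mm.
a = 184.22 > h_f = 120 mm: the block extends into the web. Split into flange-overhang and web parts.
C_f = 0.85 f'_c (b_f − b_w) h_f = 0.85 × 34.7 × (540 − 335) × 120 = 725577 N.
Remaining web compression depth: a_w = (T − C_f)/(0.85 f'_c b_w) = (2934050 − 725577)/(0.85 × 34.7 × 335) = 223.51 mm.
M_n = C_f(d − h_f/2) + (T − C_f)(d − a_w/2) = 725577 × (825 − 60) + 2208473 × (825 − 111.755) = 555.07 + 1575.18 = 2130.25 × 10⁶ N·mm.
M_n = 2130.25 kN·m.

M_n ≈ 2130 kN·m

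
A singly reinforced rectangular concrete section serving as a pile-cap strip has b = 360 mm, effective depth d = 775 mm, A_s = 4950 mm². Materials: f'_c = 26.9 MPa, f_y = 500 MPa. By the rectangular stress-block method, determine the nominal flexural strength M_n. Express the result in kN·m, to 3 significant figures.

T = A_s f_y = 4950 × 500 = 2475000 N = 2475 kN.
From C = T: a = T/(0.85 f'_c b) = 2475000/(0.85 × 26.9 × 360) = 300.68 mm.
M_n = T(d − a/2) = 2475 kN × (775 − 150.34) mm = 1546.03 kN·m.

M_n ≈ 1550 kN·m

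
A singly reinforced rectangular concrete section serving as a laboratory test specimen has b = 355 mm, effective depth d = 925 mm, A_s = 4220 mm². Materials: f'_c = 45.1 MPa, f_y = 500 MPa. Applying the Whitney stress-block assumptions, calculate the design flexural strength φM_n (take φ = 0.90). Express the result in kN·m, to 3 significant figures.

φM_n ≈ 1610 kN·m

T = A_s f_y = 4220 × 500 = 2110000 N = 2110 kN.
From C = T: a = T/(0.85 f'_c b) = 2110000/(0.85 × 45.1 × 355) = 155.05 mm.
M_n = T(d − a/2) = 2110 kN × (925 − 77.525) mm = 1788.17 kN·m.
φM_n = 0.90 × 1788.17 = 1609.35 kN·m.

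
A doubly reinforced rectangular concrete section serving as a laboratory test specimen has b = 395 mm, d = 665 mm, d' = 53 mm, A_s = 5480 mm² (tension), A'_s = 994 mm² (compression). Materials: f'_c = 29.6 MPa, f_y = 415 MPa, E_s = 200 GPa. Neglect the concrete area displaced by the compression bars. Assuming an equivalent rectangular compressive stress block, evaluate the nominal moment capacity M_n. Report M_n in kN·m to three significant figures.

Assume both tension and compression steel yield.
Net tension couple steel: A_s − A'_s = 4486 mm².
a = (A_s − A'_s) f_y / (0.85 f'_c b) = 1861690/(0.85 × 29.6 × 395) = 187.33 mm.
c = a/β₁ = 187.33/0.839 = 223.28 mm; ε'_s = 0.003(c − d')/c = 0.0023 ≥ f_y/E_s = 0.0021, so compression steel does yield.
M_n = (A_s − A'_s) f_y (d − a/2) + A'_s f_y (d − d') = [1861690 × (665 − 93.665) + 412510 × (665 − 53)] × 10⁻⁶ = 1063.65 + 252.46 = 1316.11 kN·m.

M_n ≈ 1320 kN·m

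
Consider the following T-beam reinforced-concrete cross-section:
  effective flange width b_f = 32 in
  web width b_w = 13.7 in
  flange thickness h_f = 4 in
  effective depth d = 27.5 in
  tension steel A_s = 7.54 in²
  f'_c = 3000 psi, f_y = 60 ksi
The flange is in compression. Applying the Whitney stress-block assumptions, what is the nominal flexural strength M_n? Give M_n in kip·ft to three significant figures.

M_n ≈ 921 kip·ft

Tension: T = A_s f_y = 7.54 × 60 = 452.4 kips.
Try a within the flange: a = T/(0.85 f'_c b_f) = 452.4/(0.85 × 3 × 32) = 5.544 in.
a = 5.544 > h_f = 4 in: the block extends into the web. Split into flange-overhang and web parts.
C_f = 0.85 f'_c (b_f − b_w) h_f = 0.85 × 3 × (32 − 13.7) × 4 = 186.7 kips.
Remaining web compression depth: a_w = (T − C_f)/(0.85 f'_c b_w) = (452.4 − 186.7)/(0.85 × 3 × 13.7) = 7.606 in.
M_n = C_f(d − h_f/2) + (T − C_f)(d − a_w/2) = 186.7 × (27.5 − 2) + 265.7 × (27.5 − 3.803) = 4760.9 + 6296.3 = 11057.2 kip·in.
M_n = 11057.2/12 = 921.43 kip·ft.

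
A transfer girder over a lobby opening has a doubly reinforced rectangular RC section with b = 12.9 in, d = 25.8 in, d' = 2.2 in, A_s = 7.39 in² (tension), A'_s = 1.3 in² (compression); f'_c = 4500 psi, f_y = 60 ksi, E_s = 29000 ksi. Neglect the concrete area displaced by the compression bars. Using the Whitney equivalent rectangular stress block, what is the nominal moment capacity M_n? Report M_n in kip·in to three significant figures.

M_n ≈ 9920 kip·in

Assume both steels yield.
a = (A_s − A'_s) f_y/(0.85 f'_c b) = (7.39 − 1.3) × 60/(0.85 × 4.5 × 12.9) = 7.405 in.
c = a/β₁ = 7.405/0.825 = 8.976 in; ε'_s = 0.003(c − d')/c = 0.0023 ≥ ε_y = 0.0021, so the compression steel yields.
M_n = (A_s − A'_s) f_y (d − a/2) + A'_s f_y (d − d') = 365.4 × (25.8 − 3.7025) + 78 × (25.8 − 2.2) = 8074.4 + 1840.8 = 9915.2 kip·in.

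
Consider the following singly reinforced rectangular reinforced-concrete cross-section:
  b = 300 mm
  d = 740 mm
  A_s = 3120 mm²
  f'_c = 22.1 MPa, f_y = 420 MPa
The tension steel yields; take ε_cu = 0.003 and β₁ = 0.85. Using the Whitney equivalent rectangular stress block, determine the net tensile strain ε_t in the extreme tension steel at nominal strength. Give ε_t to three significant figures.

a = A_s f_y/(0.85 f'_c b) = 232.53 mm.
β₁ = 0.85, so c = a/β₁ = 232.53/0.85 = 273.56 mm.
From the linear strain diagram with ε_cu = 0.003: ε_t = 0.003 (d − c)/c = 0.003 × (740 − 273.56)/273.56 = 0.00512.
Since ε_t ≥ 0.005, the section is tension-controlled.

ε_t ≈ 0.00512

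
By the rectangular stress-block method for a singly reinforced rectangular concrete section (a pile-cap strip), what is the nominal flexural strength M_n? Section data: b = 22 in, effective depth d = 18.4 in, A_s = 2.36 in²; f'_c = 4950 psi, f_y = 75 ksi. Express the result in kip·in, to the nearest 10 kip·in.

M_n ≈ 3090 kip·in

T = A_s f_y = 2.36 × 75 = 177 kips.
a = T/(0.85 f'_c b) = 177/(0.85 × 4.95 × 22) = 1.912 in.
M_n = T(d − a/2) = 177 × (18.4 − 0.956) = 3087.6 kip·in.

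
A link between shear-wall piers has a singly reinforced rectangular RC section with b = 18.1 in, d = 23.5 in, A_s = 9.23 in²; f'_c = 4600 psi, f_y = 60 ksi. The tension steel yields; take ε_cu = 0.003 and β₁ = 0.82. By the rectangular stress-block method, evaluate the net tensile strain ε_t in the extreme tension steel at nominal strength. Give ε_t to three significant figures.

ε_t ≈ 0.00439

a = A_s f_y/(0.85 f'_c b) = 7.825 in.
β₁ = 0.82, so c = a/β₁ = 7.825/0.82 = 9.543 in.
From the linear strain diagram with ε_cu = 0.003: ε_t = 0.003 (d − c)/c = 0.003 × (23.5 − 9.543)/9.543 = 0.00439.
ε_t is between 0.004 and 0.005 — transition zone.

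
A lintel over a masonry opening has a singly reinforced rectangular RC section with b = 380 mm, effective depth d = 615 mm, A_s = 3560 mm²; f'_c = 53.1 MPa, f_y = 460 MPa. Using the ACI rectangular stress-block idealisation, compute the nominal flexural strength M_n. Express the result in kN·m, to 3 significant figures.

T = A_s f_y = 3560 × 460 = 1637600 N = 1637.6 kN.
From C = T: a = T/(0.85 f'_c b) = 1637600/(0.85 × 53.1 × 380) = 95.48 mm.
M_n = T(d − a/2) = 1637.6 kN × (615 − 47.74) mm = 928.94 kN·m.

M_n ≈ 929 kN·m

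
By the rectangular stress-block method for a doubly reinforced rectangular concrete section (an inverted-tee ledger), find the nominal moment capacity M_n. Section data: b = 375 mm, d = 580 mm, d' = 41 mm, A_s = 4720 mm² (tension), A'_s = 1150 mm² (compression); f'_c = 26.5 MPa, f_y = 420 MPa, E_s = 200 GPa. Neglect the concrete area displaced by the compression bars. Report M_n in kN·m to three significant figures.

Assume both tension and compression steel yield.
Net tension couple steel: A_s − A'_s = 3570 mm².
a = (A_s − A'_s) f_y / (0.85 f'_c b) = 1499400/(0.85 × 26.5 × 375) = 177.51 mm.
c = a/β₁ = 177.51/0.85 = 208.84 mm; ε'_s = 0.003(c − d')/c = 0.0024 ≥ f_y/E_s = 0.0021, so compression steel does yield.
M_n = (A_s − A'_s) f_y (d − a/2) + A'_s f_y (d − d') = [1499400 × (580 − 88.755) + 483000 × (580 − 41)] × 10⁻⁶ = 736.57 + 260.34 = 996.91 kN·m.

M_n ≈ 997 kN·m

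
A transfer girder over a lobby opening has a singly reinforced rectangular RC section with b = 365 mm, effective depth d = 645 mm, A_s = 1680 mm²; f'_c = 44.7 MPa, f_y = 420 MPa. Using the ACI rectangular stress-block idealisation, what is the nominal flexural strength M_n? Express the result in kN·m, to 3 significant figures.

T = A_s f_y = 1680 × 420 = 705600 N = 705.6 kN.
From C = T: a = T/(0.85 f'_c b) = 705600/(0.85 × 44.7 × 365) = 50.88 mm.
M_n = T(d − a/2) = 705.6 kN × (645 − 25.44) mm = 437.16 kN·m.

M_n ≈ 437 kN·m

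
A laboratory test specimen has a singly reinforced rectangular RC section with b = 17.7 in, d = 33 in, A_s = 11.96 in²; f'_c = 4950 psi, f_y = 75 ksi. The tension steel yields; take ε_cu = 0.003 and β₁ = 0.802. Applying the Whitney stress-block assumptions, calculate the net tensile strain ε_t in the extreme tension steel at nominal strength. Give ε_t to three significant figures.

ε_t ≈ 0.00359

a = A_s f_y/(0.85 f'_c b) = 12.045 in.
β₁ = 0.802, so c = a/β₁ = 12.045/0.802 = 15.019 in.
From the linear strain diagram with ε_cu = 0.003: ε_t = 0.003 (d − c)/c = 0.003 × (33 − 15.019)/15.019 = 0.00359.
ε_t < 0.004 — the section is over-reinforced for flexure under ACI limits.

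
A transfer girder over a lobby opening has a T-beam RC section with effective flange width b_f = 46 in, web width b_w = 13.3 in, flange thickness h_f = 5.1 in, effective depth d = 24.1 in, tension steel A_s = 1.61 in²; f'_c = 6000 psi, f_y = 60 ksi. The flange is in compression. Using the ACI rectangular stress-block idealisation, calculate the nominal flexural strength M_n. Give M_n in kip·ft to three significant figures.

Tension: T = A_s f_y = 1.61 × 60 = 96.6 kips.
Try a within the flange: a = T/(0.85 f'_c b_f) = 96.6/(0.85 × 6 × 46) = 0.412 in.
Since a = 0.412 ≤ h_f = 5.1 in, the stress block lies entirely in the flange; analyse as a rectangular beam of width b_f.
M_n = T(d − a/2) = 96.6 × (24.1 − 0.206) = 2308.2 kip·in.
M_n = 2308.2/12 = 192.35 kip·ft.

M_n ≈ 192 kip·ft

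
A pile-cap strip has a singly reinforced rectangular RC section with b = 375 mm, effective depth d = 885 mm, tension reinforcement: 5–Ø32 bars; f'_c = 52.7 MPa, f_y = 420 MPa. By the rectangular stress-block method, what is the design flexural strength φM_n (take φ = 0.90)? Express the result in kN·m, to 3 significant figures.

A_s = 5 × 804 = 4020 mm².
T = A_s f_y = 4020 × 420 = 1688400 N = 1688.4 kN.
From C = T: a = T/(0.85 f'_c b) = 1688400/(0.85 × 52.7 × 375) = 100.51 mm.
M_n = T(d − a/2) = 1688.4 kN × (885 − 50.255) mm = 1409.38 kN·m.
φM_n = 0.90 × 1409.38 = 1268.44 kN·m.

φM_n ≈ 1270 kN·m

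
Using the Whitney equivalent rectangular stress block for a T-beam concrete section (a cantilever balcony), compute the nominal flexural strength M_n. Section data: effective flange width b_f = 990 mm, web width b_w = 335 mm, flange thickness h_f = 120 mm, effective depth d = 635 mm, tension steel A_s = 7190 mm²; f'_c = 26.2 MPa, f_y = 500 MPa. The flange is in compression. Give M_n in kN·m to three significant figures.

M_n ≈ 1950 kN·m

Tension: T = A_s f_y = 7190 × 500 = 3595000 N.
Try a within the flange: a = T/(0.85 f'_c b_f) = 3595000/(0.85 × 26.2 × 990) = 163.06 mm.
a = 163.06 > h_f = 120 mm: the block extends into the web. Split into flange-overhang and web parts.
C_f = 0.85 f'_c (b_f − b_w) h_f = 0.85 × 26.2 × (990 − 335) × 120 = 1750422 N.
Remaining web compression depth: a_w = (T − C_f)/(0.85 f'_c b_w) = (3595000 − 1750422)/(0.85 × 26.2 × 335) = 247.25 mm.
M_n = C_f(d − h_f/2) + (T − C_f)(d − a_w/2) = 1750422 × (635 − 60) + 1844578 × (635 − 123.625) = 1006.49 + 943.27 = 1949.76 × 10⁶ N·mm.
M_n = 1949.76 kN·m.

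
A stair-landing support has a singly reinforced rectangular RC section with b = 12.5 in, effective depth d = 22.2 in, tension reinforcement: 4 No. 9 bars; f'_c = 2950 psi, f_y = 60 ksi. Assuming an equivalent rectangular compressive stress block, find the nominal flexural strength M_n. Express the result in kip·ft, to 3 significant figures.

M_n ≈ 367 kip·ft

A_s = 4 × 1 = 4 in².
T = A_s f_y = 4 × 60 = 240 kips.
a = T/(0.85 f'_c b) = 240/(0.85 × 2.95 × 12.5) = 7.657 in.
M_n = T(d − a/2) = 240 × (22.2 − 3.8285) = 4409.2 kip·in = 4409.2/12 = 367.43 kip·ft.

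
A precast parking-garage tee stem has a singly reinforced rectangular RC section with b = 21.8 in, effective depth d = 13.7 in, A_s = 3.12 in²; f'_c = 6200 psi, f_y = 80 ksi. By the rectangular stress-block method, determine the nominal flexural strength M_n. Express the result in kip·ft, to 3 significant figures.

M_n ≈ 262 kip·ft

T = A_s f_y = 3.12 × 80 = 249.6 kips.
a = T/(0.85 f'_c b) = 249.6/(0.85 × 6.2 × 21.8) = 2.173 in.
M_n = T(d − a/2) = 249.6 × (13.7 − 1.0865) = 3148.3 kip·in = 3148.3/12 = 262.36 kip·ft.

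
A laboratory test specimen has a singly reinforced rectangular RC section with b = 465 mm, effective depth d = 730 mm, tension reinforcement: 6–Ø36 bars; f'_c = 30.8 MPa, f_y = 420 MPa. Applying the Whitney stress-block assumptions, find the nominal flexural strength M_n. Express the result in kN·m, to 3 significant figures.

A_s = 6 × 1018 = 6108 mm².
T = A_s f_y = 6108 × 420 = 2565360 N = 2565.36 kN.
From C = T: a = T/(0.85 f'_c b) = 2565360/(0.85 × 30.8 × 465) = 210.73 mm.
M_n = T(d − a/2) = 2565.36 kN × (730 − 105.365) mm = 1602.41 kN·m.

M_n ≈ 1600 kN·m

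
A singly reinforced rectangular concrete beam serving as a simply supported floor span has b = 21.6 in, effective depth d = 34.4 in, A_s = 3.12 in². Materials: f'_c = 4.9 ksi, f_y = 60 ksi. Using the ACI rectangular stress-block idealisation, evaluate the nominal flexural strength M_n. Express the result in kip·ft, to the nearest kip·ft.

M_n ≈ 520 kip·ft

T = A_s f_y = 3.12 × 60 = 187.2 kips.
a = T/(0.85 f'_c b) = 187.2/(0.85 × 4.9 × 21.6) = 2.081 in.
M_n = T(d − a/2) = 187.2 × (34.4 − 1.0405) = 6244.9 kip·in = 6244.9/12 = 520.41 kip·ft.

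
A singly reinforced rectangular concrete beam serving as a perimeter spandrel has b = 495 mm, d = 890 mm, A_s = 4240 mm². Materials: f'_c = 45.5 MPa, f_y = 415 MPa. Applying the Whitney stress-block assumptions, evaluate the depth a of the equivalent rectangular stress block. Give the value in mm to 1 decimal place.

T = A_s f_y = 4240 × 415 = 1759600 N = 1759.6 kN.
Setting C = 0.85 f'_c a b equal to T: a = 1759600/(0.85 × 45.5 × 495) = 91.9 mm.

a ≈ 91.9 mm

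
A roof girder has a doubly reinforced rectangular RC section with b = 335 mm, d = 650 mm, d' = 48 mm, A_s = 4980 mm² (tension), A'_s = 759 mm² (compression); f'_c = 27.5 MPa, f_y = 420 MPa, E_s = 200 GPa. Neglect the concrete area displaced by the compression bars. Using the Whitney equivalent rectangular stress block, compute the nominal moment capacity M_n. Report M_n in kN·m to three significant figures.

Assume both tension and compression steel yield.
Net tension couple steel: A_s − A'_s = 4221 mm².
a = (A_s − A'_s) f_y / (0.85 f'_c b) = 1772820/(0.85 × 27.5 × 335) = 226.40 mm.
c = a/β₁ = 226.40/0.85 = 266.35 mm; ε'_s = 0.003(c − d')/c = 0.0025 ≥ f_y/E_s = 0.0021, so compression steel does yield.
M_n = (A_s − A'_s) f_y (d − a/2) + A'_s f_y (d − d') = [1772820 × (650 − 113.2) + 318780 × (650 − 48)] × 10⁻⁶ = 951.65 + 191.91 = 1143.56 kN·m.

M_n ≈ 1140 kN·m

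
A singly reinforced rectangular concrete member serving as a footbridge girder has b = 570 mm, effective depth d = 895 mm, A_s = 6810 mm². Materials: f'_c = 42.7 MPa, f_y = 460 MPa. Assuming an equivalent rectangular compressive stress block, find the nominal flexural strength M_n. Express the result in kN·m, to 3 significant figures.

M_n ≈ 2570 kN·m

T = A_s f_y = 6810 × 460 = 3132600 N = 3132.6 kN.
From C = T: a = T/(0.85 f'_c b) = 3132600/(0.85 × 42.7 × 570) = 151.42 mm.
M_n = T(d − a/2) = 3132.6 kN × (895 − 75.71) mm = 2566.51 kN·m.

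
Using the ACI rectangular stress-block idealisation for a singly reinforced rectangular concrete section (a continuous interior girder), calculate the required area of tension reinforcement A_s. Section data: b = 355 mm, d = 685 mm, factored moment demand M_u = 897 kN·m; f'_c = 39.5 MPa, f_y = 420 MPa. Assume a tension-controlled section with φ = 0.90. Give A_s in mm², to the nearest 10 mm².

A_s ≈ 3840 mm²

M_n = M_u/φ = 897/0.90 = 996.667 kN·m.
With M_n = 0.85 f'_c a b (d − a/2), solve the quadratic for a:
a = d − √(d² − 2M_n/(0.85 f'_c b)) = 685 − √(685² − 2 × 996.667×10⁶/(0.85 × 39.5 × 355)) = 135.47 mm.
A_s = 0.85 f'_c a b / f_y = 0.85 × 39.5 × 135.47 × 355 / 420 = 3844.5 mm².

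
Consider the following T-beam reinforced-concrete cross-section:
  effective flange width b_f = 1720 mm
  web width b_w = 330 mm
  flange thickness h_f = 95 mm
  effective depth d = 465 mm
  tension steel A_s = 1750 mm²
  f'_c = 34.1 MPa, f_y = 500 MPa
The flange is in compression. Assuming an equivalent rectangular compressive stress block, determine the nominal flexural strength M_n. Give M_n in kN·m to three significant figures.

Tension: T = A_s f_y = 1750 × 500 = 875000 N.
Try a within the flange: a = T/(0.85 f'_c b_f) = 875000/(0.85 × 34.1 × 1720) = 17.55 mm.
Since a = 17.55 ≤ h_f = 95 mm, the stress block lies entirely in the flange; analyse as a rectangular beam of width b_f.
M_n = T(d − a/2) = 875000 × (465 − 8.775) = 399.20 × 10⁶ N·mm.
M_n = 399.20 kN·m.

M_n ≈ 399 kN·m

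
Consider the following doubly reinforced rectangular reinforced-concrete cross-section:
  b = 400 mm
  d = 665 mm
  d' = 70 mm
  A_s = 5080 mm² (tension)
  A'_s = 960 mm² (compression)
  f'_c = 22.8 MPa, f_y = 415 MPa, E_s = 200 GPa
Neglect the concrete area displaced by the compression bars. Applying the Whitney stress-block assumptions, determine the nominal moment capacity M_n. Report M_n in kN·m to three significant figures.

Assume both tension and compression steel yield.
Net tension couple steel: A_s − A'_s = 4120 mm².
a = (A_s − A'_s) f_y / (0.85 f'_c b) = 1709800/(0.85 × 22.8 × 400) = 220.56 mm.
c = a/β₁ = 220.56/0.85 = 259.48 mm; ε'_s = 0.003(c − d')/c = 0.0022 ≥ f_y/E_s = 0.0021, so compression steel does yield.
M_n = (A_s − A'_s) f_y (d − a/2) + A'_s f_y (d − d') = [1709800 × (665 − 110.28) + 398400 × (665 − 70)] × 10⁻⁶ = 948.46 + 237.05 = 1185.51 kN·m.

M_n ≈ 1190 kN·m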